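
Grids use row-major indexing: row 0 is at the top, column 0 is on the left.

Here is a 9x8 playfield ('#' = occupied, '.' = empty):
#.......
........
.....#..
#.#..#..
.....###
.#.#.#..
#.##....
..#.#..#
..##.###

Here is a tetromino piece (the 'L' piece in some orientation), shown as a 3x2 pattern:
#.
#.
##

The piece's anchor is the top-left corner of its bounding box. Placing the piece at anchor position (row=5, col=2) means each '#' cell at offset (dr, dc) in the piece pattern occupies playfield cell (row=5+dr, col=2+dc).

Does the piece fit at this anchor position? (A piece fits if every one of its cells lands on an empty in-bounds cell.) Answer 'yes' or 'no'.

Answer: no

Derivation:
Check each piece cell at anchor (5, 2):
  offset (0,0) -> (5,2): empty -> OK
  offset (1,0) -> (6,2): occupied ('#') -> FAIL
  offset (2,0) -> (7,2): occupied ('#') -> FAIL
  offset (2,1) -> (7,3): empty -> OK
All cells valid: no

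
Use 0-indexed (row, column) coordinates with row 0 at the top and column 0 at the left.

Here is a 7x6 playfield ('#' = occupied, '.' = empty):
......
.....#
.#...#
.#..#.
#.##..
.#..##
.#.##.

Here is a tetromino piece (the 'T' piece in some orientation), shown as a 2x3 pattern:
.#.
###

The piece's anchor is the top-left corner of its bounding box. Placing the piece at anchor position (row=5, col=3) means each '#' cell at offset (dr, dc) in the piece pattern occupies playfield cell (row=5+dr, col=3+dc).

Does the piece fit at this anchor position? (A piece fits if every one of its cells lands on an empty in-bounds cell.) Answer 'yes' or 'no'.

Answer: no

Derivation:
Check each piece cell at anchor (5, 3):
  offset (0,1) -> (5,4): occupied ('#') -> FAIL
  offset (1,0) -> (6,3): occupied ('#') -> FAIL
  offset (1,1) -> (6,4): occupied ('#') -> FAIL
  offset (1,2) -> (6,5): empty -> OK
All cells valid: no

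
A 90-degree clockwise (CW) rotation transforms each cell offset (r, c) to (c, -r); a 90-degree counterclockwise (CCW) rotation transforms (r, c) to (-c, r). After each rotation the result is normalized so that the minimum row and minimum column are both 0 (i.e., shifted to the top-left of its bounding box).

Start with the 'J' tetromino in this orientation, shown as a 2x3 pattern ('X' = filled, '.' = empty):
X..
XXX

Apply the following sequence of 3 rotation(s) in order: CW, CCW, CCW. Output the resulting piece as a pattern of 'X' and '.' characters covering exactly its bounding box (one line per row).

Answer: .X
.X
XX

Derivation:
Start:
X..
XXX
After rotation 1 (CW):
XX
X.
X.
After rotation 2 (CCW):
X..
XXX
After rotation 3 (CCW):
.X
.X
XX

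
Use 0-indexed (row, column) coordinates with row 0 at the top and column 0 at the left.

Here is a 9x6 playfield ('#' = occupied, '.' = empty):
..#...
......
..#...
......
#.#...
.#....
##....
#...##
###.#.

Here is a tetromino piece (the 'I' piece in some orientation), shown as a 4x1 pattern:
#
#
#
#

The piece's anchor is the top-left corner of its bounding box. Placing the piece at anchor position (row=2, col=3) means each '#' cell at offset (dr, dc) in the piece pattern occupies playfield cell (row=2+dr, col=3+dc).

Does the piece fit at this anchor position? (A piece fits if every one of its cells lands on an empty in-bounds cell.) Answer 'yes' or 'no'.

Check each piece cell at anchor (2, 3):
  offset (0,0) -> (2,3): empty -> OK
  offset (1,0) -> (3,3): empty -> OK
  offset (2,0) -> (4,3): empty -> OK
  offset (3,0) -> (5,3): empty -> OK
All cells valid: yes

Answer: yes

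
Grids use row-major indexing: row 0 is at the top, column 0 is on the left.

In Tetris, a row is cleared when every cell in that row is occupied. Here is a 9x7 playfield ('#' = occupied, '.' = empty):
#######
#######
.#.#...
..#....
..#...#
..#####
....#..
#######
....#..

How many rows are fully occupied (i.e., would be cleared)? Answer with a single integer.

Answer: 3

Derivation:
Check each row:
  row 0: 0 empty cells -> FULL (clear)
  row 1: 0 empty cells -> FULL (clear)
  row 2: 5 empty cells -> not full
  row 3: 6 empty cells -> not full
  row 4: 5 empty cells -> not full
  row 5: 2 empty cells -> not full
  row 6: 6 empty cells -> not full
  row 7: 0 empty cells -> FULL (clear)
  row 8: 6 empty cells -> not full
Total rows cleared: 3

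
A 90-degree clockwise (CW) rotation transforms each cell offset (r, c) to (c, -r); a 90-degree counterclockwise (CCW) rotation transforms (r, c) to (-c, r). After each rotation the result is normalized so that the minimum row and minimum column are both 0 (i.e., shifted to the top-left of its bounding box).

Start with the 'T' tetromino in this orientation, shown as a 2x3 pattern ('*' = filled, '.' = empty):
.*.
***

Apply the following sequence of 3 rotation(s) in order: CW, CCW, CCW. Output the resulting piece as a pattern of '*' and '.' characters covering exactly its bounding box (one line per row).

Start:
.*.
***
After rotation 1 (CW):
*.
**
*.
After rotation 2 (CCW):
.*.
***
After rotation 3 (CCW):
.*
**
.*

Answer: .*
**
.*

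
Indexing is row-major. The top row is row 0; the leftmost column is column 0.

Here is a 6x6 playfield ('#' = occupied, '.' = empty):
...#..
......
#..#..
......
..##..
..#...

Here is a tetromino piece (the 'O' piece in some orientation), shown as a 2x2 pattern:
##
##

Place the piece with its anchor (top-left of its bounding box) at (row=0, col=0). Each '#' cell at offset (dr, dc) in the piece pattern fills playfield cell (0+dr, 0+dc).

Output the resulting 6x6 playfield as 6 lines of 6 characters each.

Answer: ##.#..
##....
#..#..
......
..##..
..#...

Derivation:
Fill (0+0,0+0) = (0,0)
Fill (0+0,0+1) = (0,1)
Fill (0+1,0+0) = (1,0)
Fill (0+1,0+1) = (1,1)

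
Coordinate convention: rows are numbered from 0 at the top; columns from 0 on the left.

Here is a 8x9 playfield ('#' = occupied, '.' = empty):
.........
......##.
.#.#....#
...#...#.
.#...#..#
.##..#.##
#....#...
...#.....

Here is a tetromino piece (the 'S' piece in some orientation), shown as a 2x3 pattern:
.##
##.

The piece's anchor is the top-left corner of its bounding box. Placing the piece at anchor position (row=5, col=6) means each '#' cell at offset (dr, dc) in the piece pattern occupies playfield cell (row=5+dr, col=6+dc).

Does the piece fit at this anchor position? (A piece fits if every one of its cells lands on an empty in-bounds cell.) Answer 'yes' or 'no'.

Answer: no

Derivation:
Check each piece cell at anchor (5, 6):
  offset (0,1) -> (5,7): occupied ('#') -> FAIL
  offset (0,2) -> (5,8): occupied ('#') -> FAIL
  offset (1,0) -> (6,6): empty -> OK
  offset (1,1) -> (6,7): empty -> OK
All cells valid: no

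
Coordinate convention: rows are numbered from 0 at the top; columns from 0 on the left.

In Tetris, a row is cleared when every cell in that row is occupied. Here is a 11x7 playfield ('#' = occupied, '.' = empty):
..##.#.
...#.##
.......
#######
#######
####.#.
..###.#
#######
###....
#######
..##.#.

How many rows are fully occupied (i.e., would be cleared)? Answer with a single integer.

Check each row:
  row 0: 4 empty cells -> not full
  row 1: 4 empty cells -> not full
  row 2: 7 empty cells -> not full
  row 3: 0 empty cells -> FULL (clear)
  row 4: 0 empty cells -> FULL (clear)
  row 5: 2 empty cells -> not full
  row 6: 3 empty cells -> not full
  row 7: 0 empty cells -> FULL (clear)
  row 8: 4 empty cells -> not full
  row 9: 0 empty cells -> FULL (clear)
  row 10: 4 empty cells -> not full
Total rows cleared: 4

Answer: 4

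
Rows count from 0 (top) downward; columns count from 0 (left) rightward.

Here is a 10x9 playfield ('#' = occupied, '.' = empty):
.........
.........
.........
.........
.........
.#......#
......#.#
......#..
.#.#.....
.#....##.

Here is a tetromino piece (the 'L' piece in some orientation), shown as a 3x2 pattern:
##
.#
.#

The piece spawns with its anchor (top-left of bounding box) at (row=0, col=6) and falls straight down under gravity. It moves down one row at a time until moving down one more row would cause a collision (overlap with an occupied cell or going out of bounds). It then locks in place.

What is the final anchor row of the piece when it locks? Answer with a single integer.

Spawn at (row=0, col=6). Try each row:
  row 0: fits
  row 1: fits
  row 2: fits
  row 3: fits
  row 4: fits
  row 5: fits
  row 6: blocked -> lock at row 5

Answer: 5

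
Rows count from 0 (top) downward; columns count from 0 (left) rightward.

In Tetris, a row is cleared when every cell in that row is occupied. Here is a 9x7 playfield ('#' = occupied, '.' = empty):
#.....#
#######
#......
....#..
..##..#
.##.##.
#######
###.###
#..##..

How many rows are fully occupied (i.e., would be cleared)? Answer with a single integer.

Answer: 2

Derivation:
Check each row:
  row 0: 5 empty cells -> not full
  row 1: 0 empty cells -> FULL (clear)
  row 2: 6 empty cells -> not full
  row 3: 6 empty cells -> not full
  row 4: 4 empty cells -> not full
  row 5: 3 empty cells -> not full
  row 6: 0 empty cells -> FULL (clear)
  row 7: 1 empty cell -> not full
  row 8: 4 empty cells -> not full
Total rows cleared: 2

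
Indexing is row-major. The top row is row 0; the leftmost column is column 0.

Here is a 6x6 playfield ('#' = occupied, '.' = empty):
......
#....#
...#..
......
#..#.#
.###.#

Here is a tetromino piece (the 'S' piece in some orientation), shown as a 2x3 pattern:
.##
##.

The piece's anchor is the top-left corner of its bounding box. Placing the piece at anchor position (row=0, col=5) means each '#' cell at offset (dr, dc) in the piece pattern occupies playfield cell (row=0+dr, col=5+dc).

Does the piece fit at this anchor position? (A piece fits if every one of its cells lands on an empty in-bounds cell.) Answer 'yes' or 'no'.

Check each piece cell at anchor (0, 5):
  offset (0,1) -> (0,6): out of bounds -> FAIL
  offset (0,2) -> (0,7): out of bounds -> FAIL
  offset (1,0) -> (1,5): occupied ('#') -> FAIL
  offset (1,1) -> (1,6): out of bounds -> FAIL
All cells valid: no

Answer: no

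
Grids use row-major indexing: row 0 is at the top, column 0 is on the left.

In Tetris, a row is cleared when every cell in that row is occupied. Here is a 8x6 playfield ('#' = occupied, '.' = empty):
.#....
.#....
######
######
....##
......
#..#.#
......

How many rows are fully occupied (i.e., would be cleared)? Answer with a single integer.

Check each row:
  row 0: 5 empty cells -> not full
  row 1: 5 empty cells -> not full
  row 2: 0 empty cells -> FULL (clear)
  row 3: 0 empty cells -> FULL (clear)
  row 4: 4 empty cells -> not full
  row 5: 6 empty cells -> not full
  row 6: 3 empty cells -> not full
  row 7: 6 empty cells -> not full
Total rows cleared: 2

Answer: 2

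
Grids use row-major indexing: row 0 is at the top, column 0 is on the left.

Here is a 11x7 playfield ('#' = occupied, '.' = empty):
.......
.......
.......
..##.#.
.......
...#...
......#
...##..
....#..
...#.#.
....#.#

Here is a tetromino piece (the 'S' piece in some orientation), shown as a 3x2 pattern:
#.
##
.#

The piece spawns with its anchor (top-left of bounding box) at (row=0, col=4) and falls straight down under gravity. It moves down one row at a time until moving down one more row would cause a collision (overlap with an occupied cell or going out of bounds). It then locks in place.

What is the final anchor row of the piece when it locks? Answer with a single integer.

Answer: 0

Derivation:
Spawn at (row=0, col=4). Try each row:
  row 0: fits
  row 1: blocked -> lock at row 0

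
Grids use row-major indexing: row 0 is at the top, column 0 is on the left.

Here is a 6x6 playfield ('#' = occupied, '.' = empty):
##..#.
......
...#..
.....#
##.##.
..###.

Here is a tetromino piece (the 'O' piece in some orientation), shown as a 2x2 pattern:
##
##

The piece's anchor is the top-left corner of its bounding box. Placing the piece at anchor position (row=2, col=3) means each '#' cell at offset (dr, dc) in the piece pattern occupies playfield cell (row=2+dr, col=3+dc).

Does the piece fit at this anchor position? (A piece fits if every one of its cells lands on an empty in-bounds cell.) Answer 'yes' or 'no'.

Answer: no

Derivation:
Check each piece cell at anchor (2, 3):
  offset (0,0) -> (2,3): occupied ('#') -> FAIL
  offset (0,1) -> (2,4): empty -> OK
  offset (1,0) -> (3,3): empty -> OK
  offset (1,1) -> (3,4): empty -> OK
All cells valid: no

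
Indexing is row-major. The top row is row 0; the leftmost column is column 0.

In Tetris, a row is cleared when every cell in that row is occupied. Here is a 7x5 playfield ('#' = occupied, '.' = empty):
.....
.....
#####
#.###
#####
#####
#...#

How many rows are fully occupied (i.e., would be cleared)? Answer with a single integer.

Check each row:
  row 0: 5 empty cells -> not full
  row 1: 5 empty cells -> not full
  row 2: 0 empty cells -> FULL (clear)
  row 3: 1 empty cell -> not full
  row 4: 0 empty cells -> FULL (clear)
  row 5: 0 empty cells -> FULL (clear)
  row 6: 3 empty cells -> not full
Total rows cleared: 3

Answer: 3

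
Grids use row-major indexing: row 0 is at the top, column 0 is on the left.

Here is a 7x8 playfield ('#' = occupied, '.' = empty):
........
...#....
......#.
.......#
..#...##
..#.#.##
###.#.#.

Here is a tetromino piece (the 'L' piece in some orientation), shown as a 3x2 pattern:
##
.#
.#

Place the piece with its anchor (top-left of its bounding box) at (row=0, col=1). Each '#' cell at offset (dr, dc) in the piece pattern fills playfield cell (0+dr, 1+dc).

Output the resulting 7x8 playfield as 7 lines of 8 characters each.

Fill (0+0,1+0) = (0,1)
Fill (0+0,1+1) = (0,2)
Fill (0+1,1+1) = (1,2)
Fill (0+2,1+1) = (2,2)

Answer: .##.....
..##....
..#...#.
.......#
..#...##
..#.#.##
###.#.#.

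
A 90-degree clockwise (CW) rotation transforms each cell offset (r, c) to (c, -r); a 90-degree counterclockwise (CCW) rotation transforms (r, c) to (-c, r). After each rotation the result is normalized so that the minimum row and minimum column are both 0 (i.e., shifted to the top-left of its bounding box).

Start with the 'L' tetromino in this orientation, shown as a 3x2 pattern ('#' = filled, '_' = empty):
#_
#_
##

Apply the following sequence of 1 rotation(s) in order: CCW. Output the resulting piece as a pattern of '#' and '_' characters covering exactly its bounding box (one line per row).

Start:
#_
#_
##
After rotation 1 (CCW):
__#
###

Answer: __#
###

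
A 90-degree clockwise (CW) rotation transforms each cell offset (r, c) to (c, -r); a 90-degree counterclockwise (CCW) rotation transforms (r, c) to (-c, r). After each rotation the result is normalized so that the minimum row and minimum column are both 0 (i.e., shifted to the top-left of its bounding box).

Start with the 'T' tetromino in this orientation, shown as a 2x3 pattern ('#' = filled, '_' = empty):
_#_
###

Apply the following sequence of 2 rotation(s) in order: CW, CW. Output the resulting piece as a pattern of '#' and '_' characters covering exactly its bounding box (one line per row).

Answer: ###
_#_

Derivation:
Start:
_#_
###
After rotation 1 (CW):
#_
##
#_
After rotation 2 (CW):
###
_#_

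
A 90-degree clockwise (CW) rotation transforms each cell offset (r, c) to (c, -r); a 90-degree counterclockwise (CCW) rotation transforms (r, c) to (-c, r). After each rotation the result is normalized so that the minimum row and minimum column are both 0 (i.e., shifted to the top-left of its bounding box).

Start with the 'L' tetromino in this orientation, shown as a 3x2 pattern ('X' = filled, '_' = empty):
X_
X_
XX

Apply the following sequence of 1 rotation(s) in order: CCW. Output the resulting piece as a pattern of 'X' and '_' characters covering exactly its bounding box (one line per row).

Answer: __X
XXX

Derivation:
Start:
X_
X_
XX
After rotation 1 (CCW):
__X
XXX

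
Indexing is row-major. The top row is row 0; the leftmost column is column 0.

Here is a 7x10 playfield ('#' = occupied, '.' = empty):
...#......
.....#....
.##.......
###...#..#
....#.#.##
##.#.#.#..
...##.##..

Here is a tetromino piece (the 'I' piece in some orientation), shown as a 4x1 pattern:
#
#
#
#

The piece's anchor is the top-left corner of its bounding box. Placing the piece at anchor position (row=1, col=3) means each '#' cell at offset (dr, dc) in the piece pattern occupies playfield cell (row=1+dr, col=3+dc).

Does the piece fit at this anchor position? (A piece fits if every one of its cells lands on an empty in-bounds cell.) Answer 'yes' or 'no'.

Answer: yes

Derivation:
Check each piece cell at anchor (1, 3):
  offset (0,0) -> (1,3): empty -> OK
  offset (1,0) -> (2,3): empty -> OK
  offset (2,0) -> (3,3): empty -> OK
  offset (3,0) -> (4,3): empty -> OK
All cells valid: yes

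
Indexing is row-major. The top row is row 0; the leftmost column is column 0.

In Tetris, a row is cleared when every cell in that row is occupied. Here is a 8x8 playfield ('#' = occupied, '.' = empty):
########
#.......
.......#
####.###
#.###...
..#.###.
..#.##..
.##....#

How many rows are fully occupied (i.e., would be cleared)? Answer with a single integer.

Check each row:
  row 0: 0 empty cells -> FULL (clear)
  row 1: 7 empty cells -> not full
  row 2: 7 empty cells -> not full
  row 3: 1 empty cell -> not full
  row 4: 4 empty cells -> not full
  row 5: 4 empty cells -> not full
  row 6: 5 empty cells -> not full
  row 7: 5 empty cells -> not full
Total rows cleared: 1

Answer: 1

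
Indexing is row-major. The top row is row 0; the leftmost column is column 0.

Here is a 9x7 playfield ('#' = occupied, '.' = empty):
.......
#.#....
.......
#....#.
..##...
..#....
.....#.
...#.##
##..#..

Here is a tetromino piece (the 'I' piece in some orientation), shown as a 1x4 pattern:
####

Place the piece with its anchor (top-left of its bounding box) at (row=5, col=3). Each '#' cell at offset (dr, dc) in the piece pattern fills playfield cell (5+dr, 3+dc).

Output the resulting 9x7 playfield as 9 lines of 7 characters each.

Answer: .......
#.#....
.......
#....#.
..##...
..#####
.....#.
...#.##
##..#..

Derivation:
Fill (5+0,3+0) = (5,3)
Fill (5+0,3+1) = (5,4)
Fill (5+0,3+2) = (5,5)
Fill (5+0,3+3) = (5,6)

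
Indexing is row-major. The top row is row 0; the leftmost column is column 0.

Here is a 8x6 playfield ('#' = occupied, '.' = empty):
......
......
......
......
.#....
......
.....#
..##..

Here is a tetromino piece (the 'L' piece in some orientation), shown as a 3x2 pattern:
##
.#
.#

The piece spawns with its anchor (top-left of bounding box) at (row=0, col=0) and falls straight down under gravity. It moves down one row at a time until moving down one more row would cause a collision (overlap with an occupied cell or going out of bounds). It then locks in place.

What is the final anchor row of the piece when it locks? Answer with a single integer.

Answer: 1

Derivation:
Spawn at (row=0, col=0). Try each row:
  row 0: fits
  row 1: fits
  row 2: blocked -> lock at row 1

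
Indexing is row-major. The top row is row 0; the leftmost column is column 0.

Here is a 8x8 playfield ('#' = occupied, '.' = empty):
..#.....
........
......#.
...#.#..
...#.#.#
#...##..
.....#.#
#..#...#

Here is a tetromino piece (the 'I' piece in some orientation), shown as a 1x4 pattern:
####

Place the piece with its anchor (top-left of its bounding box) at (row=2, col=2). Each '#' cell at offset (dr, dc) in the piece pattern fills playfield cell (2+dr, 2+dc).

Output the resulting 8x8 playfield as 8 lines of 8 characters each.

Answer: ..#.....
........
..#####.
...#.#..
...#.#.#
#...##..
.....#.#
#..#...#

Derivation:
Fill (2+0,2+0) = (2,2)
Fill (2+0,2+1) = (2,3)
Fill (2+0,2+2) = (2,4)
Fill (2+0,2+3) = (2,5)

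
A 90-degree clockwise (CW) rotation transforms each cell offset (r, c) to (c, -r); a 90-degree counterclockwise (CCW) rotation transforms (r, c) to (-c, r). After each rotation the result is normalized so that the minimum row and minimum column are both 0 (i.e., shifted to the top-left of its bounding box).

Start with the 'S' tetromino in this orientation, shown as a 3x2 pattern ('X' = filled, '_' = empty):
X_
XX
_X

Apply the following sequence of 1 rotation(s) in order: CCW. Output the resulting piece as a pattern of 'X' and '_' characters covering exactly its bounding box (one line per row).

Start:
X_
XX
_X
After rotation 1 (CCW):
_XX
XX_

Answer: _XX
XX_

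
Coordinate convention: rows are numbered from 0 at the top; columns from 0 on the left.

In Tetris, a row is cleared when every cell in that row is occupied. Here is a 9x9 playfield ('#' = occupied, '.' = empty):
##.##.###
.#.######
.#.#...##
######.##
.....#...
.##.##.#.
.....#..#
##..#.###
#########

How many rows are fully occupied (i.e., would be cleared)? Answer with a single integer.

Answer: 1

Derivation:
Check each row:
  row 0: 2 empty cells -> not full
  row 1: 2 empty cells -> not full
  row 2: 5 empty cells -> not full
  row 3: 1 empty cell -> not full
  row 4: 8 empty cells -> not full
  row 5: 4 empty cells -> not full
  row 6: 7 empty cells -> not full
  row 7: 3 empty cells -> not full
  row 8: 0 empty cells -> FULL (clear)
Total rows cleared: 1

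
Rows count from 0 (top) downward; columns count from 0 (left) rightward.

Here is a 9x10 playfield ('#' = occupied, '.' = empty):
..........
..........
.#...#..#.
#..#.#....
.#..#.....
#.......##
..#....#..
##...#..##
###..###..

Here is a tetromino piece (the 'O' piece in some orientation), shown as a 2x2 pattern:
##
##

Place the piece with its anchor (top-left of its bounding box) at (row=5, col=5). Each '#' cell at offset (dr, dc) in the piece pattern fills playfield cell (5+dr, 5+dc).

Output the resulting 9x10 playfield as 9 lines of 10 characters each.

Fill (5+0,5+0) = (5,5)
Fill (5+0,5+1) = (5,6)
Fill (5+1,5+0) = (6,5)
Fill (5+1,5+1) = (6,6)

Answer: ..........
..........
.#...#..#.
#..#.#....
.#..#.....
#....##.##
..#..###..
##...#..##
###..###..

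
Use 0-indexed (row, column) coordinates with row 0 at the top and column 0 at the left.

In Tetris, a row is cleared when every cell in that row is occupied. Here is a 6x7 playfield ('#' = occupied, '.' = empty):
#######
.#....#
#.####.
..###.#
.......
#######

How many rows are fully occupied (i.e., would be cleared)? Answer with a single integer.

Check each row:
  row 0: 0 empty cells -> FULL (clear)
  row 1: 5 empty cells -> not full
  row 2: 2 empty cells -> not full
  row 3: 3 empty cells -> not full
  row 4: 7 empty cells -> not full
  row 5: 0 empty cells -> FULL (clear)
Total rows cleared: 2

Answer: 2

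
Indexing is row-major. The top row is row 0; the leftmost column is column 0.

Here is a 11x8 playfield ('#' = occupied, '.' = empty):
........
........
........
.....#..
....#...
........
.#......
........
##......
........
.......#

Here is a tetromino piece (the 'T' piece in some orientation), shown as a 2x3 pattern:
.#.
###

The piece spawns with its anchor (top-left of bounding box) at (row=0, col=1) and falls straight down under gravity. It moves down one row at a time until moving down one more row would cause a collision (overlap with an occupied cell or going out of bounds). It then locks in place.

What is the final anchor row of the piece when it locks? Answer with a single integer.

Spawn at (row=0, col=1). Try each row:
  row 0: fits
  row 1: fits
  row 2: fits
  row 3: fits
  row 4: fits
  row 5: blocked -> lock at row 4

Answer: 4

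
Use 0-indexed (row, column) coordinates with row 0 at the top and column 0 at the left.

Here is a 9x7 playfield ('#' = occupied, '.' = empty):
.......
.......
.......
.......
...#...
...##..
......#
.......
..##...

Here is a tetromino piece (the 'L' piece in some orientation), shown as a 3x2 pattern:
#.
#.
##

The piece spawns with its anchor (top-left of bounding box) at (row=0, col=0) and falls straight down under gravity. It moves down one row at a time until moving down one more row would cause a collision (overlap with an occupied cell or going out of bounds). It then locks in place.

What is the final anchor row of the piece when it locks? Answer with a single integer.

Answer: 6

Derivation:
Spawn at (row=0, col=0). Try each row:
  row 0: fits
  row 1: fits
  row 2: fits
  row 3: fits
  row 4: fits
  row 5: fits
  row 6: fits
  row 7: blocked -> lock at row 6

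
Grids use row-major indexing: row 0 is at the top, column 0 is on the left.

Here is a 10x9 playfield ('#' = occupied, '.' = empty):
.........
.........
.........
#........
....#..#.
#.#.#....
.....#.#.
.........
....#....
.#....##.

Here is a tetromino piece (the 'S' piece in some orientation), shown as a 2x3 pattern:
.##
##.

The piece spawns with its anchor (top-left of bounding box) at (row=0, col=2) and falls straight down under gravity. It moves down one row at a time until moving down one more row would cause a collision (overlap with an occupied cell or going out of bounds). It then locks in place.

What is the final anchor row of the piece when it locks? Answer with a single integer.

Spawn at (row=0, col=2). Try each row:
  row 0: fits
  row 1: fits
  row 2: fits
  row 3: fits
  row 4: blocked -> lock at row 3

Answer: 3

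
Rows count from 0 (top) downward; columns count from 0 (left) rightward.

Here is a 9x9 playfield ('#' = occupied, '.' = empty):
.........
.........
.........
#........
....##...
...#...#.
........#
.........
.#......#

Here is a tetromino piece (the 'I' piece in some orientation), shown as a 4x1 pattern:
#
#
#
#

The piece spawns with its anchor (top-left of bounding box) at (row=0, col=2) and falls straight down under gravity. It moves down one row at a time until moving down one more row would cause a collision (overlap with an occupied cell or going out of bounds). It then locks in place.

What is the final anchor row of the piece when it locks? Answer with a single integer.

Spawn at (row=0, col=2). Try each row:
  row 0: fits
  row 1: fits
  row 2: fits
  row 3: fits
  row 4: fits
  row 5: fits
  row 6: blocked -> lock at row 5

Answer: 5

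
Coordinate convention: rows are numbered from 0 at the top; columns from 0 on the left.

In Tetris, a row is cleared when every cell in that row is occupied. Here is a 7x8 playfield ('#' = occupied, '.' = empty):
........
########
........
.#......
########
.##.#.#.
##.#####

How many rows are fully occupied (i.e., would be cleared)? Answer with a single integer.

Answer: 2

Derivation:
Check each row:
  row 0: 8 empty cells -> not full
  row 1: 0 empty cells -> FULL (clear)
  row 2: 8 empty cells -> not full
  row 3: 7 empty cells -> not full
  row 4: 0 empty cells -> FULL (clear)
  row 5: 4 empty cells -> not full
  row 6: 1 empty cell -> not full
Total rows cleared: 2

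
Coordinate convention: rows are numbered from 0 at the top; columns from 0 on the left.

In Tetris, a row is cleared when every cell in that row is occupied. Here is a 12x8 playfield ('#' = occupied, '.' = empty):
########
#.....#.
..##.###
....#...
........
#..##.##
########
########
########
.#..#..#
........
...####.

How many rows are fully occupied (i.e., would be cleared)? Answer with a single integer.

Check each row:
  row 0: 0 empty cells -> FULL (clear)
  row 1: 6 empty cells -> not full
  row 2: 3 empty cells -> not full
  row 3: 7 empty cells -> not full
  row 4: 8 empty cells -> not full
  row 5: 3 empty cells -> not full
  row 6: 0 empty cells -> FULL (clear)
  row 7: 0 empty cells -> FULL (clear)
  row 8: 0 empty cells -> FULL (clear)
  row 9: 5 empty cells -> not full
  row 10: 8 empty cells -> not full
  row 11: 4 empty cells -> not full
Total rows cleared: 4

Answer: 4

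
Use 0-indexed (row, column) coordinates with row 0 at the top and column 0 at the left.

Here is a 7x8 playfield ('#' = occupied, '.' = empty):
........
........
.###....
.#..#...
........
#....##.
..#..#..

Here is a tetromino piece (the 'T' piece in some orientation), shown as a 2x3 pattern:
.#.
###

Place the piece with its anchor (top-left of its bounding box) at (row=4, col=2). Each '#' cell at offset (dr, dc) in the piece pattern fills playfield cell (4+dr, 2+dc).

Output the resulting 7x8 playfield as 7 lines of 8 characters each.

Fill (4+0,2+1) = (4,3)
Fill (4+1,2+0) = (5,2)
Fill (4+1,2+1) = (5,3)
Fill (4+1,2+2) = (5,4)

Answer: ........
........
.###....
.#..#...
...#....
#.#####.
..#..#..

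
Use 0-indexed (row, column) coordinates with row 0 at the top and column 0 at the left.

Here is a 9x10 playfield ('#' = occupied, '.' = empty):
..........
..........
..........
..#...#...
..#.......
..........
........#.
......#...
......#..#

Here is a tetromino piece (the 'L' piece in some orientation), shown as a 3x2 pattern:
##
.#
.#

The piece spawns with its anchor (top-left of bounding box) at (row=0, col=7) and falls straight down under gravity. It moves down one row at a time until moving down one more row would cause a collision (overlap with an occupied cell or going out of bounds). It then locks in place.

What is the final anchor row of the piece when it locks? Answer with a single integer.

Answer: 3

Derivation:
Spawn at (row=0, col=7). Try each row:
  row 0: fits
  row 1: fits
  row 2: fits
  row 3: fits
  row 4: blocked -> lock at row 3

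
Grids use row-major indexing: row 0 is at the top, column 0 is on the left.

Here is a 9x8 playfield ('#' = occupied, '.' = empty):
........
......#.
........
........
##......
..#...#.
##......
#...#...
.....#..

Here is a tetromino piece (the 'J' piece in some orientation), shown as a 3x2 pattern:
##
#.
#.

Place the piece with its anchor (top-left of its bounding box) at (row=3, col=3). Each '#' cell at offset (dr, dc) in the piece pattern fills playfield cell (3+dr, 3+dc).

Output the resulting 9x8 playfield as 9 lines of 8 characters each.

Fill (3+0,3+0) = (3,3)
Fill (3+0,3+1) = (3,4)
Fill (3+1,3+0) = (4,3)
Fill (3+2,3+0) = (5,3)

Answer: ........
......#.
........
...##...
##.#....
..##..#.
##......
#...#...
.....#..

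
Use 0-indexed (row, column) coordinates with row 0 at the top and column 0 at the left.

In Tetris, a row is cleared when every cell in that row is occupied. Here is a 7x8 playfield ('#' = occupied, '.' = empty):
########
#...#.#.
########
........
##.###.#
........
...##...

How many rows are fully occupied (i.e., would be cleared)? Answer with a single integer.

Check each row:
  row 0: 0 empty cells -> FULL (clear)
  row 1: 5 empty cells -> not full
  row 2: 0 empty cells -> FULL (clear)
  row 3: 8 empty cells -> not full
  row 4: 2 empty cells -> not full
  row 5: 8 empty cells -> not full
  row 6: 6 empty cells -> not full
Total rows cleared: 2

Answer: 2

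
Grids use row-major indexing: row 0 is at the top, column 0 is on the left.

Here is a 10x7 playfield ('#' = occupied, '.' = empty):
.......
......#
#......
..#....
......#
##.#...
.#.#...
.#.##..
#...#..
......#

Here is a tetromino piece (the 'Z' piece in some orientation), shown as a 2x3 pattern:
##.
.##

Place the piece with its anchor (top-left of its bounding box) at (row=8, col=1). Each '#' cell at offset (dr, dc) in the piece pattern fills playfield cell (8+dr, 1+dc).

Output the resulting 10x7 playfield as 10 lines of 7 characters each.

Fill (8+0,1+0) = (8,1)
Fill (8+0,1+1) = (8,2)
Fill (8+1,1+1) = (9,2)
Fill (8+1,1+2) = (9,3)

Answer: .......
......#
#......
..#....
......#
##.#...
.#.#...
.#.##..
###.#..
..##..#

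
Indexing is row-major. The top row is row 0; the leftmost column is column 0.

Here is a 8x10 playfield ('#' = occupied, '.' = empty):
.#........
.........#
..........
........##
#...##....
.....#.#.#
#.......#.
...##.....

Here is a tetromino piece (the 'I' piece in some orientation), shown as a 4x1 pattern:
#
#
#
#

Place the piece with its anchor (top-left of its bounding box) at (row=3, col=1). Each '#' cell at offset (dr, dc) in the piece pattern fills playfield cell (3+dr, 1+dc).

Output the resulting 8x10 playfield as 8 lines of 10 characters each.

Answer: .#........
.........#
..........
.#......##
##..##....
.#...#.#.#
##......#.
...##.....

Derivation:
Fill (3+0,1+0) = (3,1)
Fill (3+1,1+0) = (4,1)
Fill (3+2,1+0) = (5,1)
Fill (3+3,1+0) = (6,1)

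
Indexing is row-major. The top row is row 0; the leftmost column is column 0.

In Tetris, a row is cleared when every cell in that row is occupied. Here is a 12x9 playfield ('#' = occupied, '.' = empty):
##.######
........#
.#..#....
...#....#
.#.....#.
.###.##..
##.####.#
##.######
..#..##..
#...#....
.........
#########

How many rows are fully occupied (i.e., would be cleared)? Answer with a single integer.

Answer: 1

Derivation:
Check each row:
  row 0: 1 empty cell -> not full
  row 1: 8 empty cells -> not full
  row 2: 7 empty cells -> not full
  row 3: 7 empty cells -> not full
  row 4: 7 empty cells -> not full
  row 5: 4 empty cells -> not full
  row 6: 2 empty cells -> not full
  row 7: 1 empty cell -> not full
  row 8: 6 empty cells -> not full
  row 9: 7 empty cells -> not full
  row 10: 9 empty cells -> not full
  row 11: 0 empty cells -> FULL (clear)
Total rows cleared: 1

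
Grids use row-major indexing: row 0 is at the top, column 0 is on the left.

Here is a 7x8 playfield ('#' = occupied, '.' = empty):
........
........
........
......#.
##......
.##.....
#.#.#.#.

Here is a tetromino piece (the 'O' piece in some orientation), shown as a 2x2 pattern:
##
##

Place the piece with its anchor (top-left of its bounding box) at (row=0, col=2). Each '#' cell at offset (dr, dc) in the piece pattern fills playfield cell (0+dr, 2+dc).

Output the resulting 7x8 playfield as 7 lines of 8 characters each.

Answer: ..##....
..##....
........
......#.
##......
.##.....
#.#.#.#.

Derivation:
Fill (0+0,2+0) = (0,2)
Fill (0+0,2+1) = (0,3)
Fill (0+1,2+0) = (1,2)
Fill (0+1,2+1) = (1,3)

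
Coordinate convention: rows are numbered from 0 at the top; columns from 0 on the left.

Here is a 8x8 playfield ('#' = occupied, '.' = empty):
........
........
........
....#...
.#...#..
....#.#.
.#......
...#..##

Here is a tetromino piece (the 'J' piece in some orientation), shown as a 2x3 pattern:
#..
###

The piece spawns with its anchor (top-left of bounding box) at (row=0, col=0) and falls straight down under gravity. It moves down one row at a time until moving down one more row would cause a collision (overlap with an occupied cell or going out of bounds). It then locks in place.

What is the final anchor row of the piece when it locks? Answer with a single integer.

Spawn at (row=0, col=0). Try each row:
  row 0: fits
  row 1: fits
  row 2: fits
  row 3: blocked -> lock at row 2

Answer: 2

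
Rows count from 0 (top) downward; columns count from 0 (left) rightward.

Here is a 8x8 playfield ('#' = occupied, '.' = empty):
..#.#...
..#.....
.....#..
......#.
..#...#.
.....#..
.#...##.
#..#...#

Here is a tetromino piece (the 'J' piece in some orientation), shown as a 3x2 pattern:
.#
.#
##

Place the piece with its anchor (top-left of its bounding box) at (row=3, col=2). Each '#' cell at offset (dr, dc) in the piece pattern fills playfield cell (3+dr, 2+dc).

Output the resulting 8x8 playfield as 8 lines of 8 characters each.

Answer: ..#.#...
..#.....
.....#..
...#..#.
..##..#.
..##.#..
.#...##.
#..#...#

Derivation:
Fill (3+0,2+1) = (3,3)
Fill (3+1,2+1) = (4,3)
Fill (3+2,2+0) = (5,2)
Fill (3+2,2+1) = (5,3)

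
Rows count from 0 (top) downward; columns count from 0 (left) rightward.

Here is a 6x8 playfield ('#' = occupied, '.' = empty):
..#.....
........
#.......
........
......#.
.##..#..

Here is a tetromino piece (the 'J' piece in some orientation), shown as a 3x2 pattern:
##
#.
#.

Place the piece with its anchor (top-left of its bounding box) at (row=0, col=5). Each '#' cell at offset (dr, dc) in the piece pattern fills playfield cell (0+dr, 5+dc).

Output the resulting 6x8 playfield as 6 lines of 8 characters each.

Fill (0+0,5+0) = (0,5)
Fill (0+0,5+1) = (0,6)
Fill (0+1,5+0) = (1,5)
Fill (0+2,5+0) = (2,5)

Answer: ..#..##.
.....#..
#....#..
........
......#.
.##..#..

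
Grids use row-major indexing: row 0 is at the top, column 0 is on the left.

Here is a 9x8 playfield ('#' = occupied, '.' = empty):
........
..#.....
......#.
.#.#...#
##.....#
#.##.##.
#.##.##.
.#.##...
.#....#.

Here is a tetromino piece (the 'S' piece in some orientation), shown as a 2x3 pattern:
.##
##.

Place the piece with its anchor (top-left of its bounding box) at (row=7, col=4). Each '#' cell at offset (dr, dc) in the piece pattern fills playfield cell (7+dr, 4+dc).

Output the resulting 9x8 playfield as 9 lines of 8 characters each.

Answer: ........
..#.....
......#.
.#.#...#
##.....#
#.##.##.
#.##.##.
.#.####.
.#..###.

Derivation:
Fill (7+0,4+1) = (7,5)
Fill (7+0,4+2) = (7,6)
Fill (7+1,4+0) = (8,4)
Fill (7+1,4+1) = (8,5)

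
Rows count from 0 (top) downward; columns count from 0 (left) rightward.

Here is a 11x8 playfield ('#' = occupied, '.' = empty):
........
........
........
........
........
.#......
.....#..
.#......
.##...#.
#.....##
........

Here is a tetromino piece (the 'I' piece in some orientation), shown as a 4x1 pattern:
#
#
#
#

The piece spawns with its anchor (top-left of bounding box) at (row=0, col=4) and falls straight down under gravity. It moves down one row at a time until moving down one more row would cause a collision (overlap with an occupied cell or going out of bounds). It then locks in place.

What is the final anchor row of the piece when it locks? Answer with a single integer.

Spawn at (row=0, col=4). Try each row:
  row 0: fits
  row 1: fits
  row 2: fits
  row 3: fits
  row 4: fits
  row 5: fits
  row 6: fits
  row 7: fits
  row 8: blocked -> lock at row 7

Answer: 7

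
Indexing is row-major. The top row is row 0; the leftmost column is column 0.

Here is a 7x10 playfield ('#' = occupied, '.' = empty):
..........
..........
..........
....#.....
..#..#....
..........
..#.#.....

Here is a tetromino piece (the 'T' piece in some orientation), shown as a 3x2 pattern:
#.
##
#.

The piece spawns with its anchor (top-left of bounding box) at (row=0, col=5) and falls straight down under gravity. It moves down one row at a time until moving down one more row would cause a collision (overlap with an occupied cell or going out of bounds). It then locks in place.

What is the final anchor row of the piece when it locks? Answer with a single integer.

Spawn at (row=0, col=5). Try each row:
  row 0: fits
  row 1: fits
  row 2: blocked -> lock at row 1

Answer: 1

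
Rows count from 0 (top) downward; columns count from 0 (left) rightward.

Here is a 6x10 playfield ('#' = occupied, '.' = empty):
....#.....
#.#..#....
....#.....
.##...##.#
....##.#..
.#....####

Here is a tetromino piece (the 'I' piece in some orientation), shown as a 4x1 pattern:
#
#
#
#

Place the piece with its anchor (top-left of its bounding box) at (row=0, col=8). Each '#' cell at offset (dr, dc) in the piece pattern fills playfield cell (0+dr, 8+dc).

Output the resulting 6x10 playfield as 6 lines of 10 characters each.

Fill (0+0,8+0) = (0,8)
Fill (0+1,8+0) = (1,8)
Fill (0+2,8+0) = (2,8)
Fill (0+3,8+0) = (3,8)

Answer: ....#...#.
#.#..#..#.
....#...#.
.##...####
....##.#..
.#....####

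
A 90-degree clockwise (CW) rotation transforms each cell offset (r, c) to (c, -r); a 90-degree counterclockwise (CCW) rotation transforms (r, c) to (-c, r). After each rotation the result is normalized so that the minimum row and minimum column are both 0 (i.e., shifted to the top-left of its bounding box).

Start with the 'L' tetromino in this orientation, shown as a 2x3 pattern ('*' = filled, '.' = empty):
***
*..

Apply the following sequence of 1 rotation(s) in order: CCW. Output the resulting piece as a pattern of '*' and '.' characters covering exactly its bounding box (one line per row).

Start:
***
*..
After rotation 1 (CCW):
*.
*.
**

Answer: *.
*.
**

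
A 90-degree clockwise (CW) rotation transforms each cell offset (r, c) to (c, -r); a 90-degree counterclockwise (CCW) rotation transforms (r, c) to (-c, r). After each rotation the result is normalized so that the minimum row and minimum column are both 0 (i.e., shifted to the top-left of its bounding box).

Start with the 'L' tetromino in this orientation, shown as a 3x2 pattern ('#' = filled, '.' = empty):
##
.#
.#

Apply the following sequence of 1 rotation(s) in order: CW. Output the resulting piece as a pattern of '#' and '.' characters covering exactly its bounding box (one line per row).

Answer: ..#
###

Derivation:
Start:
##
.#
.#
After rotation 1 (CW):
..#
###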